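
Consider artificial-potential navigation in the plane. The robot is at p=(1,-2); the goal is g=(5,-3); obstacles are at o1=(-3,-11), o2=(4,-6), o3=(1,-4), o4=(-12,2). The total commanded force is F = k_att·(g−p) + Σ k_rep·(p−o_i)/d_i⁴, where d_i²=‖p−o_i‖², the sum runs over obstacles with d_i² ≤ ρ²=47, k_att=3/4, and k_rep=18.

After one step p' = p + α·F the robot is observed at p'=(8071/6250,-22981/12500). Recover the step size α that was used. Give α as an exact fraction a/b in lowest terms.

α = 1/10

F_att = 3/4·(g−p) = 3/4·(4,-1) = (3.0000,-0.7500)
o1: d²=97 > ρ²=47 → inactive
o2: d²=25 ≤ ρ²=47; F_rep = 18·(-3,4)/25² = (-0.0864,0.1152)
o3: d²=4 ≤ ρ²=47; F_rep = 18·(0,2)/4² = (0.0000,2.2500)
o4: d²=185 > ρ²=47 → inactive
F = F_att + ΣF_rep = (2.9136,1.6152)
Δp = p'−p = (0.2914,0.1615); α = Δx/Fx = (1821/6250) / (1821/625) = 1/10
check: Δy/Fy = (2019/12500) / (2019/1250) = 1/10 ✓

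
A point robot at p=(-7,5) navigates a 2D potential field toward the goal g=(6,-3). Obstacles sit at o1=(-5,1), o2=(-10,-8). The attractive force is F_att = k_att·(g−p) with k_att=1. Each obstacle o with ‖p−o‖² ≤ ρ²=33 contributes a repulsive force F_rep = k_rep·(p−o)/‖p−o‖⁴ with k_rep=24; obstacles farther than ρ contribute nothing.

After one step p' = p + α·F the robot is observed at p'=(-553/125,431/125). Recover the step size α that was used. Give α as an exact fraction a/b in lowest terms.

F_att = 1·(g−p) = 1·(13,-8) = (13.0000,-8.0000)
o1: d²=20 ≤ ρ²=33; F_rep = 24·(-2,4)/20² = (-0.1200,0.2400)
o2: d²=178 > ρ²=33 → inactive
F = F_att + ΣF_rep = (12.8800,-7.7600)
Δp = p'−p = (2.5760,-1.5520); α = Δx/Fx = (322/125) / (322/25) = 1/5
check: Δy/Fy = (-194/125) / (-194/25) = 1/5 ✓

α = 1/5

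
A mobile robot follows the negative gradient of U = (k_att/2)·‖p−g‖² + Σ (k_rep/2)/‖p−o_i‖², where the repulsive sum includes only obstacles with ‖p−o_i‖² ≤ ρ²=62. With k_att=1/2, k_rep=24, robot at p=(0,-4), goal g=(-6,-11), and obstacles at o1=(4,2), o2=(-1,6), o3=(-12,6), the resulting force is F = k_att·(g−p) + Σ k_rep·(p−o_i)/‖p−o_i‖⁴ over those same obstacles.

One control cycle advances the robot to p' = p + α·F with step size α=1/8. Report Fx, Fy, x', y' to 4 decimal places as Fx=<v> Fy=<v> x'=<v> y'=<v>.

Fx=-3.0355 Fy=-3.5533 x'=-0.3794 y'=-4.4442

F_att = 1/2·(g−p) = 1/2·(-6,-7) = (-3.0000,-3.5000)
o1: d²=52 ≤ ρ²=62; F_rep = 24·(-4,-6)/52² = (-0.0355,-0.0533)
o2: d²=101 > ρ²=62 → inactive
o3: d²=244 > ρ²=62 → inactive
F = F_att + ΣF_rep = (-3.0355,-3.5533)
p' = p + 1/8·F = (-0.3794,-4.4442)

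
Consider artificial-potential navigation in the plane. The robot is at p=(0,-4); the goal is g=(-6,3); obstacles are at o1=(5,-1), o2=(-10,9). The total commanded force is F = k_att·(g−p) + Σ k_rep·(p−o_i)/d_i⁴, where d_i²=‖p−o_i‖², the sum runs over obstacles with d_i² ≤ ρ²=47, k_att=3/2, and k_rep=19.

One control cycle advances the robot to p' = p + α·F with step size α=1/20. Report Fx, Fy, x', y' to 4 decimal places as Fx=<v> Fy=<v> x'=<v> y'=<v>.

Fx=-9.0822 Fy=10.4507 x'=-0.4541 y'=-3.4775

F_att = 3/2·(g−p) = 3/2·(-6,7) = (-9.0000,10.5000)
o1: d²=34 ≤ ρ²=47; F_rep = 19·(-5,-3)/34² = (-0.0822,-0.0493)
o2: d²=269 > ρ²=47 → inactive
F = F_att + ΣF_rep = (-9.0822,10.4507)
p' = p + 1/20·F = (-0.4541,-3.4775)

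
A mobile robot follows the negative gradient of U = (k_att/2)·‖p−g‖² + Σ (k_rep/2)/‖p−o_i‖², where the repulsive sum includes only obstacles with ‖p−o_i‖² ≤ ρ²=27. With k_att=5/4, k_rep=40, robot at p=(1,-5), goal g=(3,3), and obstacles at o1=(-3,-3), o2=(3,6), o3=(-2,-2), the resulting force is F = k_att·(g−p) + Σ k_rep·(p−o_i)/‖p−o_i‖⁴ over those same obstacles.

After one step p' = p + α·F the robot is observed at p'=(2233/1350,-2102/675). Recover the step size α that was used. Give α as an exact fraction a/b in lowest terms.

α = 1/5

F_att = 5/4·(g−p) = 5/4·(2,8) = (2.5000,10.0000)
o1: d²=20 ≤ ρ²=27; F_rep = 40·(4,-2)/20² = (0.4000,-0.2000)
o2: d²=125 > ρ²=27 → inactive
o3: d²=18 ≤ ρ²=27; F_rep = 40·(3,-3)/18² = (0.3704,-0.3704)
F = F_att + ΣF_rep = (3.2704,9.4296)
Δp = p'−p = (0.6541,1.8859); α = Δx/Fx = (883/1350) / (883/270) = 1/5
check: Δy/Fy = (1273/675) / (1273/135) = 1/5 ✓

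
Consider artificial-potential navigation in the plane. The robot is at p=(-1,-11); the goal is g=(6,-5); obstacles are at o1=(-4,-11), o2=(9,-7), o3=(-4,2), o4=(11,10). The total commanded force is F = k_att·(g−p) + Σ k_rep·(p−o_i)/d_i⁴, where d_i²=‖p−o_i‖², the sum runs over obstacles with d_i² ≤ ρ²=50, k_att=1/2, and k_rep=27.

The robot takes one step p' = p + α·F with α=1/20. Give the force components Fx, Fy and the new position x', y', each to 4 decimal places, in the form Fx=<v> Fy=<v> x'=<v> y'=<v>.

F_att = 1/2·(g−p) = 1/2·(7,6) = (3.5000,3.0000)
o1: d²=9 ≤ ρ²=50; F_rep = 27·(3,0)/9² = (1.0000,0.0000)
o2: d²=116 > ρ²=50 → inactive
o3: d²=178 > ρ²=50 → inactive
o4: d²=585 > ρ²=50 → inactive
F = F_att + ΣF_rep = (4.5000,3.0000)
p' = p + 1/20·F = (-0.7750,-10.8500)

Fx=4.5000 Fy=3.0000 x'=-0.7750 y'=-10.8500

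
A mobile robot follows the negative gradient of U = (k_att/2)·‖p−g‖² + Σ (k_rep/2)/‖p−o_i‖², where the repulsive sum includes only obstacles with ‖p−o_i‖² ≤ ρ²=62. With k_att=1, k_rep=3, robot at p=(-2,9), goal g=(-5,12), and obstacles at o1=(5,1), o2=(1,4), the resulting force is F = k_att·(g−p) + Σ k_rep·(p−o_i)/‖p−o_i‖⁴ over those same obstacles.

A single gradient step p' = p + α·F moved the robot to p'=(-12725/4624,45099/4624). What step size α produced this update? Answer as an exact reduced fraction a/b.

α = 1/4

F_att = 1·(g−p) = 1·(-3,3) = (-3.0000,3.0000)
o1: d²=113 > ρ²=62 → inactive
o2: d²=34 ≤ ρ²=62; F_rep = 3·(-3,5)/34² = (-0.0078,0.0130)
F = F_att + ΣF_rep = (-3.0078,3.0130)
Δp = p'−p = (-0.7519,0.7532); α = Δx/Fx = (-3477/4624) / (-3477/1156) = 1/4
check: Δy/Fy = (3483/4624) / (3483/1156) = 1/4 ✓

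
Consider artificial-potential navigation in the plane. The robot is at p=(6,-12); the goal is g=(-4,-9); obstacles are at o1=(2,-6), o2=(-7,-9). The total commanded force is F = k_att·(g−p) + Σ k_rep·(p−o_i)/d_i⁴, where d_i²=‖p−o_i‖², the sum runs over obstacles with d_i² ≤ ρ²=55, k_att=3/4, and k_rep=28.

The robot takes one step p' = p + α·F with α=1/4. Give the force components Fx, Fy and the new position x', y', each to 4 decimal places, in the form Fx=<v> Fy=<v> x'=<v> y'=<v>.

Fx=-7.4586 Fy=2.1879 x'=4.1354 y'=-11.4530

F_att = 3/4·(g−p) = 3/4·(-10,3) = (-7.5000,2.2500)
o1: d²=52 ≤ ρ²=55; F_rep = 28·(4,-6)/52² = (0.0414,-0.0621)
o2: d²=178 > ρ²=55 → inactive
F = F_att + ΣF_rep = (-7.4586,2.1879)
p' = p + 1/4·F = (4.1354,-11.4530)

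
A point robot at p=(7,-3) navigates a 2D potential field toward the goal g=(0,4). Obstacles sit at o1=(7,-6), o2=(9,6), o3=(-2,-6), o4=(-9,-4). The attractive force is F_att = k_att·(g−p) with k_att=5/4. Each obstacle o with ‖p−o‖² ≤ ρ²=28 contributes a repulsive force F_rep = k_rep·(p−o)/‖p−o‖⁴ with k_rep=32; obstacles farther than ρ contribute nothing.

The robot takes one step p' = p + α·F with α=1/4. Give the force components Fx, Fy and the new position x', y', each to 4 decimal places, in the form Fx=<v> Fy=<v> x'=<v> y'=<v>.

Fx=-8.7500 Fy=9.9352 x'=4.8125 y'=-0.5162

F_att = 5/4·(g−p) = 5/4·(-7,7) = (-8.7500,8.7500)
o1: d²=9 ≤ ρ²=28; F_rep = 32·(0,3)/9² = (0.0000,1.1852)
o2: d²=85 > ρ²=28 → inactive
o3: d²=90 > ρ²=28 → inactive
o4: d²=257 > ρ²=28 → inactive
F = F_att + ΣF_rep = (-8.7500,9.9352)
p' = p + 1/4·F = (4.8125,-0.5162)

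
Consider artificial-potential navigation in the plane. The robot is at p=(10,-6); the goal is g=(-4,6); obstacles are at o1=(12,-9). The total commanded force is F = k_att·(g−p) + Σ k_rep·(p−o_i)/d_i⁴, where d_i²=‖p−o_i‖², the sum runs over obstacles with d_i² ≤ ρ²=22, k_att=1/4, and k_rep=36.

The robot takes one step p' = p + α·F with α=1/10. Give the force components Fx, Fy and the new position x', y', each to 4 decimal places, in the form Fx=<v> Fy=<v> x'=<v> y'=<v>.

F_att = 1/4·(g−p) = 1/4·(-14,12) = (-3.5000,3.0000)
o1: d²=13 ≤ ρ²=22; F_rep = 36·(-2,3)/13² = (-0.4260,0.6391)
F = F_att + ΣF_rep = (-3.9260,3.6391)
p' = p + 1/10·F = (9.6074,-5.6361)

Fx=-3.9260 Fy=3.6391 x'=9.6074 y'=-5.6361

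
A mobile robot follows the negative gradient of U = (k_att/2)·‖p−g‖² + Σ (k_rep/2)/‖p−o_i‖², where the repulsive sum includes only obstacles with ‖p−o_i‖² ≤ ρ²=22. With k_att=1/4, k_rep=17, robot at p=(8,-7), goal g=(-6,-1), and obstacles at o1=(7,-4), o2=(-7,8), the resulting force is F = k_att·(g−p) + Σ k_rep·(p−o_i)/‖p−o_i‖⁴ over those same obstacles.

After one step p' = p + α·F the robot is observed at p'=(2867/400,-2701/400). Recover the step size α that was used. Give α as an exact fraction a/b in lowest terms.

α = 1/4

F_att = 1/4·(g−p) = 1/4·(-14,6) = (-3.5000,1.5000)
o1: d²=10 ≤ ρ²=22; F_rep = 17·(1,-3)/10² = (0.1700,-0.5100)
o2: d²=450 > ρ²=22 → inactive
F = F_att + ΣF_rep = (-3.3300,0.9900)
Δp = p'−p = (-0.8325,0.2475); α = Δx/Fx = (-333/400) / (-333/100) = 1/4
check: Δy/Fy = (99/400) / (99/100) = 1/4 ✓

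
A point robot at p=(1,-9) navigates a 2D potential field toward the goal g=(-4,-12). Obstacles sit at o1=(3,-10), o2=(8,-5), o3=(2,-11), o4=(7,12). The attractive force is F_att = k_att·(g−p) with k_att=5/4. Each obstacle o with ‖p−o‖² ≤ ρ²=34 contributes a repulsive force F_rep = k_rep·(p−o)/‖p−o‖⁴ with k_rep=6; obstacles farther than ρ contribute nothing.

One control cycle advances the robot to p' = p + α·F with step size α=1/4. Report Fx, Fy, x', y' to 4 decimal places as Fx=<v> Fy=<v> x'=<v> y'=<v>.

F_att = 5/4·(g−p) = 5/4·(-5,-3) = (-6.2500,-3.7500)
o1: d²=5 ≤ ρ²=34; F_rep = 6·(-2,1)/5² = (-0.4800,0.2400)
o2: d²=65 > ρ²=34 → inactive
o3: d²=5 ≤ ρ²=34; F_rep = 6·(-1,2)/5² = (-0.2400,0.4800)
o4: d²=477 > ρ²=34 → inactive
F = F_att + ΣF_rep = (-6.9700,-3.0300)
p' = p + 1/4·F = (-0.7425,-9.7575)

Fx=-6.9700 Fy=-3.0300 x'=-0.7425 y'=-9.7575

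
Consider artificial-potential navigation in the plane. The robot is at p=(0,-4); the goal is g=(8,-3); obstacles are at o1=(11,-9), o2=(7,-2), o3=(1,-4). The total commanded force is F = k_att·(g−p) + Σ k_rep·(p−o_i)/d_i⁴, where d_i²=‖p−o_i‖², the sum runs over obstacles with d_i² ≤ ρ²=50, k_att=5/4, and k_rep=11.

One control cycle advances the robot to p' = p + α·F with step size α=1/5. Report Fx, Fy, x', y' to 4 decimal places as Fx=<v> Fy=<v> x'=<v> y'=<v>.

Fx=-1.0000 Fy=1.2500 x'=-0.2000 y'=-3.7500

F_att = 5/4·(g−p) = 5/4·(8,1) = (10.0000,1.2500)
o1: d²=146 > ρ²=50 → inactive
o2: d²=53 > ρ²=50 → inactive
o3: d²=1 ≤ ρ²=50; F_rep = 11·(-1,0)/1² = (-11.0000,0.0000)
F = F_att + ΣF_rep = (-1.0000,1.2500)
p' = p + 1/5·F = (-0.2000,-3.7500)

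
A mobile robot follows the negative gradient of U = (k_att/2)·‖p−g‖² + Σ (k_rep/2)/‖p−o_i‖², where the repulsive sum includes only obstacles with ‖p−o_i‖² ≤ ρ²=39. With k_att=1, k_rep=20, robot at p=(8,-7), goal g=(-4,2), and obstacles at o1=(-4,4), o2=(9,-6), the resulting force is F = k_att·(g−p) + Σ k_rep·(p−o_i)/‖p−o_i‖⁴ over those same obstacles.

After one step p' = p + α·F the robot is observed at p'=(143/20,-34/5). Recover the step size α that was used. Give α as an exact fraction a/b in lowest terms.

F_att = 1·(g−p) = 1·(-12,9) = (-12.0000,9.0000)
o1: d²=265 > ρ²=39 → inactive
o2: d²=2 ≤ ρ²=39; F_rep = 20·(-1,-1)/2² = (-5.0000,-5.0000)
F = F_att + ΣF_rep = (-17.0000,4.0000)
Δp = p'−p = (-0.8500,0.2000); α = Δx/Fx = (-17/20) / (-17) = 1/20
check: Δy/Fy = (1/5) / (4) = 1/20 ✓

α = 1/20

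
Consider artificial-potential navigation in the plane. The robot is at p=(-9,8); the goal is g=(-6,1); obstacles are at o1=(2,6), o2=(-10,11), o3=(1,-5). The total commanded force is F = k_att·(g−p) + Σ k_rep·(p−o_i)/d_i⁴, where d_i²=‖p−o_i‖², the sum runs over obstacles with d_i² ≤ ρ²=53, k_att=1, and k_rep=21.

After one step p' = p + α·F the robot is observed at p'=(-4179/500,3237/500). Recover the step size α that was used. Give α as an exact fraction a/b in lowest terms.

α = 1/5

F_att = 1·(g−p) = 1·(3,-7) = (3.0000,-7.0000)
o1: d²=125 > ρ²=53 → inactive
o2: d²=10 ≤ ρ²=53; F_rep = 21·(1,-3)/10² = (0.2100,-0.6300)
o3: d²=269 > ρ²=53 → inactive
F = F_att + ΣF_rep = (3.2100,-7.6300)
Δp = p'−p = (0.6420,-1.5260); α = Δx/Fx = (321/500) / (321/100) = 1/5
check: Δy/Fy = (-763/500) / (-763/100) = 1/5 ✓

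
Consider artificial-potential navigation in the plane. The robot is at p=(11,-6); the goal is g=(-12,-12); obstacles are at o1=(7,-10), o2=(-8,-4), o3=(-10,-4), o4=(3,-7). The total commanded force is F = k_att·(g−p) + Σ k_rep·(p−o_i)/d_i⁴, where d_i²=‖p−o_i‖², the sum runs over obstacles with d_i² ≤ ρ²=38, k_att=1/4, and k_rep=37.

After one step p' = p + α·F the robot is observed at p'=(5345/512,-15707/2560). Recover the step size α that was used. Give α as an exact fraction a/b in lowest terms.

α = 1/10

F_att = 1/4·(g−p) = 1/4·(-23,-6) = (-5.7500,-1.5000)
o1: d²=32 ≤ ρ²=38; F_rep = 37·(4,4)/32² = (0.1445,0.1445)
o2: d²=365 > ρ²=38 → inactive
o3: d²=445 > ρ²=38 → inactive
o4: d²=65 > ρ²=38 → inactive
F = F_att + ΣF_rep = (-5.6055,-1.3555)
Δp = p'−p = (-0.5605,-0.1355); α = Δx/Fx = (-287/512) / (-1435/256) = 1/10
check: Δy/Fy = (-347/2560) / (-347/256) = 1/10 ✓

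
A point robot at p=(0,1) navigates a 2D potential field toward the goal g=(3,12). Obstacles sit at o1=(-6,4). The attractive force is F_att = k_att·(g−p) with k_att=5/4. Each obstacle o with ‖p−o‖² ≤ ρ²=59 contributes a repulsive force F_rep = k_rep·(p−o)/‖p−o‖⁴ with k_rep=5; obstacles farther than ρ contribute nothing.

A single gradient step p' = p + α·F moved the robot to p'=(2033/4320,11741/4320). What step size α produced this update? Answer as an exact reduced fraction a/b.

F_att = 5/4·(g−p) = 5/4·(3,11) = (3.7500,13.7500)
o1: d²=45 ≤ ρ²=59; F_rep = 5·(6,-3)/45² = (0.0148,-0.0074)
F = F_att + ΣF_rep = (3.7648,13.7426)
Δp = p'−p = (0.4706,1.7178); α = Δx/Fx = (2033/4320) / (2033/540) = 1/8
check: Δy/Fy = (7421/4320) / (7421/540) = 1/8 ✓

α = 1/8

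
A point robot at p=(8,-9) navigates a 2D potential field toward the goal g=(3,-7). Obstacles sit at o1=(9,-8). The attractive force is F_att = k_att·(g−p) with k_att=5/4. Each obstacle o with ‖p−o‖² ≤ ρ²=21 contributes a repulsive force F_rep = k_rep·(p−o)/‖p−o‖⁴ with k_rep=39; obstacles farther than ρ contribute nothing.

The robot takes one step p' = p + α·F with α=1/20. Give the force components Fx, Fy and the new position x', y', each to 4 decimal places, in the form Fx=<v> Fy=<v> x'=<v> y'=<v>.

F_att = 5/4·(g−p) = 5/4·(-5,2) = (-6.2500,2.5000)
o1: d²=2 ≤ ρ²=21; F_rep = 39·(-1,-1)/2² = (-9.7500,-9.7500)
F = F_att + ΣF_rep = (-16.0000,-7.2500)
p' = p + 1/20·F = (7.2000,-9.3625)

Fx=-16.0000 Fy=-7.2500 x'=7.2000 y'=-9.3625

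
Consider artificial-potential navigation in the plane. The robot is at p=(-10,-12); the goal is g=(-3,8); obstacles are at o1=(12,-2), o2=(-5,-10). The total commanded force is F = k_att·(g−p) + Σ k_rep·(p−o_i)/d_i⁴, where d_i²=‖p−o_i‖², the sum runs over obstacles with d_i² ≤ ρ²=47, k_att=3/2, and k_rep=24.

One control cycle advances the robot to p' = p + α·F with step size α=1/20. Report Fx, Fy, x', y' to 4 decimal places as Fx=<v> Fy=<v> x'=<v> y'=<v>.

F_att = 3/2·(g−p) = 3/2·(7,20) = (10.5000,30.0000)
o1: d²=584 > ρ²=47 → inactive
o2: d²=29 ≤ ρ²=47; F_rep = 24·(-5,-2)/29² = (-0.1427,-0.0571)
F = F_att + ΣF_rep = (10.3573,29.9429)
p' = p + 1/20·F = (-9.4821,-10.5029)

Fx=10.3573 Fy=29.9429 x'=-9.4821 y'=-10.5029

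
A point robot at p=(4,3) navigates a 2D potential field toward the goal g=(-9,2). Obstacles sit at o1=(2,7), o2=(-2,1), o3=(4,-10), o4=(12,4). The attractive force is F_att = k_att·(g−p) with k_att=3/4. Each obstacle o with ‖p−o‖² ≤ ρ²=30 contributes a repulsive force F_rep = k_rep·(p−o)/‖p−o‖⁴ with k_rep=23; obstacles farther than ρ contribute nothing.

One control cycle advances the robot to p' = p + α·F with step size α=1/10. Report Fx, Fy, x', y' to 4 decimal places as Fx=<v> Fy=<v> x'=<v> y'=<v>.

Fx=-9.6350 Fy=-0.9800 x'=3.0365 y'=2.9020

F_att = 3/4·(g−p) = 3/4·(-13,-1) = (-9.7500,-0.7500)
o1: d²=20 ≤ ρ²=30; F_rep = 23·(2,-4)/20² = (0.1150,-0.2300)
o2: d²=40 > ρ²=30 → inactive
o3: d²=169 > ρ²=30 → inactive
o4: d²=65 > ρ²=30 → inactive
F = F_att + ΣF_rep = (-9.6350,-0.9800)
p' = p + 1/10·F = (3.0365,2.9020)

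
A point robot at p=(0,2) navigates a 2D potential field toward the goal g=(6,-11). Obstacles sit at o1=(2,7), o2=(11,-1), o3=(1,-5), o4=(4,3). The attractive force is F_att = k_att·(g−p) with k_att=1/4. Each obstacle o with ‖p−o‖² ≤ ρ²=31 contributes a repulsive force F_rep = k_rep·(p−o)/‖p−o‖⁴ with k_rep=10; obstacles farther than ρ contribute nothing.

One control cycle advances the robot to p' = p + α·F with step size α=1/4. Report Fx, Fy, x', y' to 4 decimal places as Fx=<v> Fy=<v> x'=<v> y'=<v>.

Fx=1.3378 Fy=-3.3441 x'=0.3345 y'=1.1640

F_att = 1/4·(g−p) = 1/4·(6,-13) = (1.5000,-3.2500)
o1: d²=29 ≤ ρ²=31; F_rep = 10·(-2,-5)/29² = (-0.0238,-0.0595)
o2: d²=130 > ρ²=31 → inactive
o3: d²=50 > ρ²=31 → inactive
o4: d²=17 ≤ ρ²=31; F_rep = 10·(-4,-1)/17² = (-0.1384,-0.0346)
F = F_att + ΣF_rep = (1.3378,-3.3441)
p' = p + 1/4·F = (0.3345,1.1640)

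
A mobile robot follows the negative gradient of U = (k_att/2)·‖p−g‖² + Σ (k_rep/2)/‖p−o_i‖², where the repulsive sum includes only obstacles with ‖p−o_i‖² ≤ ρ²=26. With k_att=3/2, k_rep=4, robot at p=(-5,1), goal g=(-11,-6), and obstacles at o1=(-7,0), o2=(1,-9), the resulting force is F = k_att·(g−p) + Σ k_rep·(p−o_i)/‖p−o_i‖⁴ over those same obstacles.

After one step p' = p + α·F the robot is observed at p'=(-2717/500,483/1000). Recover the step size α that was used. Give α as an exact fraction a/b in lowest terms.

F_att = 3/2·(g−p) = 3/2·(-6,-7) = (-9.0000,-10.5000)
o1: d²=5 ≤ ρ²=26; F_rep = 4·(2,1)/5² = (0.3200,0.1600)
o2: d²=136 > ρ²=26 → inactive
F = F_att + ΣF_rep = (-8.6800,-10.3400)
Δp = p'−p = (-0.4340,-0.5170); α = Δx/Fx = (-217/500) / (-217/25) = 1/20
check: Δy/Fy = (-517/1000) / (-517/50) = 1/20 ✓

α = 1/20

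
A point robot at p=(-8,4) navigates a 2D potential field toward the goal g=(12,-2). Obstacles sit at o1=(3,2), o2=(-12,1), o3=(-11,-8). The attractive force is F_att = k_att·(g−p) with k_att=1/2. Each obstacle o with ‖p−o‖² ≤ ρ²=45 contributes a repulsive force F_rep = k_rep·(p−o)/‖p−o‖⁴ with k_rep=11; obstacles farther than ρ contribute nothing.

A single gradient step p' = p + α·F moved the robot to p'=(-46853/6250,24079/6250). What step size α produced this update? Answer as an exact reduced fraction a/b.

α = 1/20

F_att = 1/2·(g−p) = 1/2·(20,-6) = (10.0000,-3.0000)
o1: d²=125 > ρ²=45 → inactive
o2: d²=25 ≤ ρ²=45; F_rep = 11·(4,3)/25² = (0.0704,0.0528)
o3: d²=153 > ρ²=45 → inactive
F = F_att + ΣF_rep = (10.0704,-2.9472)
Δp = p'−p = (0.5035,-0.1474); α = Δx/Fx = (3147/6250) / (6294/625) = 1/20
check: Δy/Fy = (-921/6250) / (-1842/625) = 1/20 ✓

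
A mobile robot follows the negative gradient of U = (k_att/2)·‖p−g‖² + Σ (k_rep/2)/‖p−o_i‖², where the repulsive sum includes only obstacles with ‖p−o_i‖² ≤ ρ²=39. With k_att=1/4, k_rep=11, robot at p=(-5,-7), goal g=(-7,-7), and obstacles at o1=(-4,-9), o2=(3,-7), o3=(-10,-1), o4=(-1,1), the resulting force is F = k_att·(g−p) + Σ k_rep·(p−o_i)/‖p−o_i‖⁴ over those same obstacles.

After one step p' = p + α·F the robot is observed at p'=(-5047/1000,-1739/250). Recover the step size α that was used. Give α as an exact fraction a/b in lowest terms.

α = 1/20

F_att = 1/4·(g−p) = 1/4·(-2,0) = (-0.5000,0.0000)
o1: d²=5 ≤ ρ²=39; F_rep = 11·(-1,2)/5² = (-0.4400,0.8800)
o2: d²=64 > ρ²=39 → inactive
o3: d²=61 > ρ²=39 → inactive
o4: d²=80 > ρ²=39 → inactive
F = F_att + ΣF_rep = (-0.9400,0.8800)
Δp = p'−p = (-0.0470,0.0440); α = Δx/Fx = (-47/1000) / (-47/50) = 1/20
check: Δy/Fy = (11/250) / (22/25) = 1/20 ✓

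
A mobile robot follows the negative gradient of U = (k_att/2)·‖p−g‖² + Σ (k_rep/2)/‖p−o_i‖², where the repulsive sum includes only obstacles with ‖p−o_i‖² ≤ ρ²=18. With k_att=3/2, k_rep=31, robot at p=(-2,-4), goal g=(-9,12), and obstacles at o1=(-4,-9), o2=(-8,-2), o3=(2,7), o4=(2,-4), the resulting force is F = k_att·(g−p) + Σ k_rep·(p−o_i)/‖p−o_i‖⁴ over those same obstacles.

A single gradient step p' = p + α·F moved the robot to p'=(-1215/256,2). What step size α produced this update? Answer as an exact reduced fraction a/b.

α = 1/4

F_att = 3/2·(g−p) = 3/2·(-7,16) = (-10.5000,24.0000)
o1: d²=29 > ρ²=18 → inactive
o2: d²=40 > ρ²=18 → inactive
o3: d²=137 > ρ²=18 → inactive
o4: d²=16 ≤ ρ²=18; F_rep = 31·(-4,0)/16² = (-0.4844,0.0000)
F = F_att + ΣF_rep = (-10.9844,24.0000)
Δp = p'−p = (-2.7461,6.0000); α = Δx/Fx = (-703/256) / (-703/64) = 1/4
check: Δy/Fy = (6) / (24) = 1/4 ✓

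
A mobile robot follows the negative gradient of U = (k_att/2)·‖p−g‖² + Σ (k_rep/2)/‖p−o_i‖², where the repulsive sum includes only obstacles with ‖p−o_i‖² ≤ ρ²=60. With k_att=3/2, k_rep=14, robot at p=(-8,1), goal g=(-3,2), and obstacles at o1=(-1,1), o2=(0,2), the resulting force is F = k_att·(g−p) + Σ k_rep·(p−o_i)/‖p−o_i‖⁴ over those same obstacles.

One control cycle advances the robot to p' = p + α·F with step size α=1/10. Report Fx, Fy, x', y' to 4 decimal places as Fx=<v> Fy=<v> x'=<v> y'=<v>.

Fx=7.4592 Fy=1.5000 x'=-7.2541 y'=1.1500

F_att = 3/2·(g−p) = 3/2·(5,1) = (7.5000,1.5000)
o1: d²=49 ≤ ρ²=60; F_rep = 14·(-7,0)/49² = (-0.0408,0.0000)
o2: d²=65 > ρ²=60 → inactive
F = F_att + ΣF_rep = (7.4592,1.5000)
p' = p + 1/10·F = (-7.2541,1.1500)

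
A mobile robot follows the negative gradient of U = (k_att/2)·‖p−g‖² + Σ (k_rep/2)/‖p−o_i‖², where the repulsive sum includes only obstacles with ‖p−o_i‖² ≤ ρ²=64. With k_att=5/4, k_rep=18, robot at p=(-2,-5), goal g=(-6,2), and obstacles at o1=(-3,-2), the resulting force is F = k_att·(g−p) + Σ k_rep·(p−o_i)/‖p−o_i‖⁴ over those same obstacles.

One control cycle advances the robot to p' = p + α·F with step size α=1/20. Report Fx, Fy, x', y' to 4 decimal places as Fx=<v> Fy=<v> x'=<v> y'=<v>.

F_att = 5/4·(g−p) = 5/4·(-4,7) = (-5.0000,8.7500)
o1: d²=10 ≤ ρ²=64; F_rep = 18·(1,-3)/10² = (0.1800,-0.5400)
F = F_att + ΣF_rep = (-4.8200,8.2100)
p' = p + 1/20·F = (-2.2410,-4.5895)

Fx=-4.8200 Fy=8.2100 x'=-2.2410 y'=-4.5895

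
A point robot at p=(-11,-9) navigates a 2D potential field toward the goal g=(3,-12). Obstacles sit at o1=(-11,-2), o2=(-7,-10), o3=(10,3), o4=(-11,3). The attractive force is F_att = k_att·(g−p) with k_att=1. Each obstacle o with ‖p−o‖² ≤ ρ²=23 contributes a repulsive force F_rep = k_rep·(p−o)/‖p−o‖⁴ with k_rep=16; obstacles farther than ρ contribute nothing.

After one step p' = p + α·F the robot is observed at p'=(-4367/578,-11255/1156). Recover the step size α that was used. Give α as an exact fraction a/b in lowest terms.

F_att = 1·(g−p) = 1·(14,-3) = (14.0000,-3.0000)
o1: d²=49 > ρ²=23 → inactive
o2: d²=17 ≤ ρ²=23; F_rep = 16·(-4,1)/17² = (-0.2215,0.0554)
o3: d²=585 > ρ²=23 → inactive
o4: d²=144 > ρ²=23 → inactive
F = F_att + ΣF_rep = (13.7785,-2.9446)
Δp = p'−p = (3.4446,-0.7362); α = Δx/Fx = (1991/578) / (3982/289) = 1/4
check: Δy/Fy = (-851/1156) / (-851/289) = 1/4 ✓

α = 1/4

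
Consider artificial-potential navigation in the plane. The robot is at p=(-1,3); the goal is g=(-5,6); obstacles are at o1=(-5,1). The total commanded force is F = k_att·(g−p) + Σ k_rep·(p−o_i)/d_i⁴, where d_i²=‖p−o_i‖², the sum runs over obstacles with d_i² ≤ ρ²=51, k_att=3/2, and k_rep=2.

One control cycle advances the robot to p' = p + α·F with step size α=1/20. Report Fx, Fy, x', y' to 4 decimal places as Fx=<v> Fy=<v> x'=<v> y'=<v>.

Fx=-5.9800 Fy=4.5100 x'=-1.2990 y'=3.2255

F_att = 3/2·(g−p) = 3/2·(-4,3) = (-6.0000,4.5000)
o1: d²=20 ≤ ρ²=51; F_rep = 2·(4,2)/20² = (0.0200,0.0100)
F = F_att + ΣF_rep = (-5.9800,4.5100)
p' = p + 1/20·F = (-1.2990,3.2255)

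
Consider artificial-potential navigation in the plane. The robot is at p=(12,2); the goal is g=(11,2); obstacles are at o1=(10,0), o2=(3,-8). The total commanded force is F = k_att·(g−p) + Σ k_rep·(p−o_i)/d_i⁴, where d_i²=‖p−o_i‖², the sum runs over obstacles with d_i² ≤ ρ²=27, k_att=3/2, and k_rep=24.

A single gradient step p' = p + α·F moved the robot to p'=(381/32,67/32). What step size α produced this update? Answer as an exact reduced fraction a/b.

α = 1/8

F_att = 3/2·(g−p) = 3/2·(-1,0) = (-1.5000,0.0000)
o1: d²=8 ≤ ρ²=27; F_rep = 24·(2,2)/8² = (0.7500,0.7500)
o2: d²=181 > ρ²=27 → inactive
F = F_att + ΣF_rep = (-0.7500,0.7500)
Δp = p'−p = (-0.0938,0.0938); α = Δx/Fx = (-3/32) / (-3/4) = 1/8
check: Δy/Fy = (3/32) / (3/4) = 1/8 ✓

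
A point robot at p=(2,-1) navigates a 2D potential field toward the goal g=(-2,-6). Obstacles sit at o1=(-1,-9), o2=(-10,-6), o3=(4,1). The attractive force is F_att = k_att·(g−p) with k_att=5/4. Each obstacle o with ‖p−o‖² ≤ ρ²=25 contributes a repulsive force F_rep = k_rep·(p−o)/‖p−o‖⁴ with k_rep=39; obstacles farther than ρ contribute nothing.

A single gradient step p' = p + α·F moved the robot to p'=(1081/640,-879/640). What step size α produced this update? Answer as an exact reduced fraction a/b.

F_att = 5/4·(g−p) = 5/4·(-4,-5) = (-5.0000,-6.2500)
o1: d²=73 > ρ²=25 → inactive
o2: d²=169 > ρ²=25 → inactive
o3: d²=8 ≤ ρ²=25; F_rep = 39·(-2,-2)/8² = (-1.2188,-1.2188)
F = F_att + ΣF_rep = (-6.2188,-7.4688)
Δp = p'−p = (-0.3109,-0.3734); α = Δx/Fx = (-199/640) / (-199/32) = 1/20
check: Δy/Fy = (-239/640) / (-239/32) = 1/20 ✓

α = 1/20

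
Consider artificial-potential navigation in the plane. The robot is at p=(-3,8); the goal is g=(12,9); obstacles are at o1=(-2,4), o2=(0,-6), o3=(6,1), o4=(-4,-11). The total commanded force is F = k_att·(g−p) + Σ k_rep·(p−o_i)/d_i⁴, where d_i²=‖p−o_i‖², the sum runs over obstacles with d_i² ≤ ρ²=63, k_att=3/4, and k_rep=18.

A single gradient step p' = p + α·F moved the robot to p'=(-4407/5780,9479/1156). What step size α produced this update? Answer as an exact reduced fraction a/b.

α = 1/5

F_att = 3/4·(g−p) = 3/4·(15,1) = (11.2500,0.7500)
o1: d²=17 ≤ ρ²=63; F_rep = 18·(-1,4)/17² = (-0.0623,0.2491)
o2: d²=205 > ρ²=63 → inactive
o3: d²=130 > ρ²=63 → inactive
o4: d²=362 > ρ²=63 → inactive
F = F_att + ΣF_rep = (11.1877,0.9991)
Δp = p'−p = (2.2375,0.1998); α = Δx/Fx = (12933/5780) / (12933/1156) = 1/5
check: Δy/Fy = (231/1156) / (1155/1156) = 1/5 ✓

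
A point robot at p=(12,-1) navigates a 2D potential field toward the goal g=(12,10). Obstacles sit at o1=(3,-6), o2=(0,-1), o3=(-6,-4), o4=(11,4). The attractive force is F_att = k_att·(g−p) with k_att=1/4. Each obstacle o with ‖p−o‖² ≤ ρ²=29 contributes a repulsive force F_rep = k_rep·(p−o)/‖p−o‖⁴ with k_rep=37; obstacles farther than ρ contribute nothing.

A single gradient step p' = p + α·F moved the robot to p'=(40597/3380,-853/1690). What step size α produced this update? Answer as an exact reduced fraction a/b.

α = 1/5

F_att = 1/4·(g−p) = 1/4·(0,11) = (0.0000,2.7500)
o1: d²=106 > ρ²=29 → inactive
o2: d²=144 > ρ²=29 → inactive
o3: d²=333 > ρ²=29 → inactive
o4: d²=26 ≤ ρ²=29; F_rep = 37·(1,-5)/26² = (0.0547,-0.2737)
F = F_att + ΣF_rep = (0.0547,2.4763)
Δp = p'−p = (0.0109,0.4953); α = Δx/Fx = (37/3380) / (37/676) = 1/5
check: Δy/Fy = (837/1690) / (837/338) = 1/5 ✓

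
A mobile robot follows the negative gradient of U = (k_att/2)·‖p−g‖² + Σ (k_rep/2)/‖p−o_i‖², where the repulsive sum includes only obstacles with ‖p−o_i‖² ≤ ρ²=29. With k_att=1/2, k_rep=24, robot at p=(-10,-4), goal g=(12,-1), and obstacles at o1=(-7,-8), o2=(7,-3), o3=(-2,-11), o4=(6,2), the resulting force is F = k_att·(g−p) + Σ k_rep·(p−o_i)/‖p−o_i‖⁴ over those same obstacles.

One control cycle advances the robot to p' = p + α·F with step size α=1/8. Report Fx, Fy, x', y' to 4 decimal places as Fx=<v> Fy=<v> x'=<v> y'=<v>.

F_att = 1/2·(g−p) = 1/2·(22,3) = (11.0000,1.5000)
o1: d²=25 ≤ ρ²=29; F_rep = 24·(-3,4)/25² = (-0.1152,0.1536)
o2: d²=290 > ρ²=29 → inactive
o3: d²=113 > ρ²=29 → inactive
o4: d²=292 > ρ²=29 → inactive
F = F_att + ΣF_rep = (10.8848,1.6536)
p' = p + 1/8·F = (-8.6394,-3.7933)

Fx=10.8848 Fy=1.6536 x'=-8.6394 y'=-3.7933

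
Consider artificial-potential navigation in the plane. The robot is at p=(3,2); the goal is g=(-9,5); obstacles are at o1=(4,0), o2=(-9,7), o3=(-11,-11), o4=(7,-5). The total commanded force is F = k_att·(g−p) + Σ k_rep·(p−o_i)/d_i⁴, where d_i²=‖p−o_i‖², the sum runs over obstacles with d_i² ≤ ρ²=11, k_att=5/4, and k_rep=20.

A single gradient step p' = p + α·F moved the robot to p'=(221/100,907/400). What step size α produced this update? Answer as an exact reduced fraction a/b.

F_att = 5/4·(g−p) = 5/4·(-12,3) = (-15.0000,3.7500)
o1: d²=5 ≤ ρ²=11; F_rep = 20·(-1,2)/5² = (-0.8000,1.6000)
o2: d²=169 > ρ²=11 → inactive
o3: d²=365 > ρ²=11 → inactive
o4: d²=65 > ρ²=11 → inactive
F = F_att + ΣF_rep = (-15.8000,5.3500)
Δp = p'−p = (-0.7900,0.2675); α = Δx/Fx = (-79/100) / (-79/5) = 1/20
check: Δy/Fy = (107/400) / (107/20) = 1/20 ✓

α = 1/20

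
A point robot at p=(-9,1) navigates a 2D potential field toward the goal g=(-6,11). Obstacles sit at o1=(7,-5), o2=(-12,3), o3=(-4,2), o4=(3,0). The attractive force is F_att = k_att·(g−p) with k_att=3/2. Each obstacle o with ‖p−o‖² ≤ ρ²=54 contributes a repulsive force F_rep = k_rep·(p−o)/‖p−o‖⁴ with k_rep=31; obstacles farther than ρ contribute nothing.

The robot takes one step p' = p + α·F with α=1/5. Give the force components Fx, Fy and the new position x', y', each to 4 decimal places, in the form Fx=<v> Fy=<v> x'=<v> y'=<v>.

Fx=4.8210 Fy=14.5873 x'=-8.0358 y'=3.9175

F_att = 3/2·(g−p) = 3/2·(3,10) = (4.5000,15.0000)
o1: d²=292 > ρ²=54 → inactive
o2: d²=13 ≤ ρ²=54; F_rep = 31·(3,-2)/13² = (0.5503,-0.3669)
o3: d²=26 ≤ ρ²=54; F_rep = 31·(-5,-1)/26² = (-0.2293,-0.0459)
o4: d²=145 > ρ²=54 → inactive
F = F_att + ΣF_rep = (4.8210,14.5873)
p' = p + 1/5·F = (-8.0358,3.9175)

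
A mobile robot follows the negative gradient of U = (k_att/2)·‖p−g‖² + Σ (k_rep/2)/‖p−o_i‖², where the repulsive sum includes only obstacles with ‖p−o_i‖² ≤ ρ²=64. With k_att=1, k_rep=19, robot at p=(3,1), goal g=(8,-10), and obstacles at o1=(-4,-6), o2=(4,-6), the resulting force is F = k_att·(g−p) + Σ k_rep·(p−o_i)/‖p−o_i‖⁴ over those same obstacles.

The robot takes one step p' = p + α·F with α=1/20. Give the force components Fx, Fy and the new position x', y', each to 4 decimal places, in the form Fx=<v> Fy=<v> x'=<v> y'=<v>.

F_att = 1·(g−p) = 1·(5,-11) = (5.0000,-11.0000)
o1: d²=98 > ρ²=64 → inactive
o2: d²=50 ≤ ρ²=64; F_rep = 19·(-1,7)/50² = (-0.0076,0.0532)
F = F_att + ΣF_rep = (4.9924,-10.9468)
p' = p + 1/20·F = (3.2496,0.4527)

Fx=4.9924 Fy=-10.9468 x'=3.2496 y'=0.4527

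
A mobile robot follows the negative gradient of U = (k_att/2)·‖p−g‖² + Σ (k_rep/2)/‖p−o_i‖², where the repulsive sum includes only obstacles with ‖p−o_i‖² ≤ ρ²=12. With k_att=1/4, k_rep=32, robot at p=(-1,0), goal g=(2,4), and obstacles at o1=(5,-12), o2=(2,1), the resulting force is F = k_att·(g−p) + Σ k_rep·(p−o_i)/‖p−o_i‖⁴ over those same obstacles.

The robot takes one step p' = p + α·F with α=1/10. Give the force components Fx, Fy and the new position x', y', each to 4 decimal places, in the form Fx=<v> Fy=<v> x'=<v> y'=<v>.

Fx=-0.2100 Fy=0.6800 x'=-1.0210 y'=0.0680

F_att = 1/4·(g−p) = 1/4·(3,4) = (0.7500,1.0000)
o1: d²=180 > ρ²=12 → inactive
o2: d²=10 ≤ ρ²=12; F_rep = 32·(-3,-1)/10² = (-0.9600,-0.3200)
F = F_att + ΣF_rep = (-0.2100,0.6800)
p' = p + 1/10·F = (-1.0210,0.0680)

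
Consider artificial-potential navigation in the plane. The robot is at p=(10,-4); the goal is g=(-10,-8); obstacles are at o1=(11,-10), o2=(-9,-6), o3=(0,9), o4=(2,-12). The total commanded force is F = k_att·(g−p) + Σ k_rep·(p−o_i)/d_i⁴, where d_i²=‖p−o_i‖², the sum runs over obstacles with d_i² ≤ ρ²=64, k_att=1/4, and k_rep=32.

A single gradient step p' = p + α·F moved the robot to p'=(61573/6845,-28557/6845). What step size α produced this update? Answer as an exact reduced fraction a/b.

α = 1/5

F_att = 1/4·(g−p) = 1/4·(-20,-4) = (-5.0000,-1.0000)
o1: d²=37 ≤ ρ²=64; F_rep = 32·(-1,6)/37² = (-0.0234,0.1402)
o2: d²=365 > ρ²=64 → inactive
o3: d²=269 > ρ²=64 → inactive
o4: d²=128 > ρ²=64 → inactive
F = F_att + ΣF_rep = (-5.0234,-0.8598)
Δp = p'−p = (-1.0047,-0.1720); α = Δx/Fx = (-6877/6845) / (-6877/1369) = 1/5
check: Δy/Fy = (-1177/6845) / (-1177/1369) = 1/5 ✓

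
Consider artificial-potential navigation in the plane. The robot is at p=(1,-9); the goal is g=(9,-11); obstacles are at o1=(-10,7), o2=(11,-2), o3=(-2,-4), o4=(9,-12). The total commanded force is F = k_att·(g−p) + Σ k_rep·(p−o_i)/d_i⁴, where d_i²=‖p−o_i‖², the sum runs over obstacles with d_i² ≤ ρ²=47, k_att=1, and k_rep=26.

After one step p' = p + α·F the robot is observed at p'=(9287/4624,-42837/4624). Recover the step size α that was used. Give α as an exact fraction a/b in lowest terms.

F_att = 1·(g−p) = 1·(8,-2) = (8.0000,-2.0000)
o1: d²=377 > ρ²=47 → inactive
o2: d²=149 > ρ²=47 → inactive
o3: d²=34 ≤ ρ²=47; F_rep = 26·(3,-5)/34² = (0.0675,-0.1125)
o4: d²=73 > ρ²=47 → inactive
F = F_att + ΣF_rep = (8.0675,-2.1125)
Δp = p'−p = (1.0084,-0.2641); α = Δx/Fx = (4663/4624) / (4663/578) = 1/8
check: Δy/Fy = (-1221/4624) / (-1221/578) = 1/8 ✓

α = 1/8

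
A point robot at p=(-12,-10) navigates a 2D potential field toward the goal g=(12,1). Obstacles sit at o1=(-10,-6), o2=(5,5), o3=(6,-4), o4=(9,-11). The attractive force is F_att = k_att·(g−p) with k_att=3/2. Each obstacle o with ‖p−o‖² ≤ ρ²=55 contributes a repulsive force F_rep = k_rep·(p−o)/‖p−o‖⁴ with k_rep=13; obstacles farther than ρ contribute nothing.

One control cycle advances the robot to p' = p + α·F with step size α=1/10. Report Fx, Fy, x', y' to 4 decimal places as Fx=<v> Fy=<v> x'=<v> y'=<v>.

F_att = 3/2·(g−p) = 3/2·(24,11) = (36.0000,16.5000)
o1: d²=20 ≤ ρ²=55; F_rep = 13·(-2,-4)/20² = (-0.0650,-0.1300)
o2: d²=514 > ρ²=55 → inactive
o3: d²=360 > ρ²=55 → inactive
o4: d²=442 > ρ²=55 → inactive
F = F_att + ΣF_rep = (35.9350,16.3700)
p' = p + 1/10·F = (-8.4065,-8.3630)

Fx=35.9350 Fy=16.3700 x'=-8.4065 y'=-8.3630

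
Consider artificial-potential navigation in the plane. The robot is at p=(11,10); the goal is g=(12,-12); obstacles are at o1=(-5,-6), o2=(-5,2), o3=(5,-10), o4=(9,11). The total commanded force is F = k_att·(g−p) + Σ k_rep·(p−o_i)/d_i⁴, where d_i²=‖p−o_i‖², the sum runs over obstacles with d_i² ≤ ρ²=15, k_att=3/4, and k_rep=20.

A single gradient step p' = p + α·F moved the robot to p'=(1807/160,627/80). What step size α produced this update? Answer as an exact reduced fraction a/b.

α = 1/8

F_att = 3/4·(g−p) = 3/4·(1,-22) = (0.7500,-16.5000)
o1: d²=512 > ρ²=15 → inactive
o2: d²=320 > ρ²=15 → inactive
o3: d²=436 > ρ²=15 → inactive
o4: d²=5 ≤ ρ²=15; F_rep = 20·(2,-1)/5² = (1.6000,-0.8000)
F = F_att + ΣF_rep = (2.3500,-17.3000)
Δp = p'−p = (0.2938,-2.1625); α = Δx/Fx = (47/160) / (47/20) = 1/8
check: Δy/Fy = (-173/80) / (-173/10) = 1/8 ✓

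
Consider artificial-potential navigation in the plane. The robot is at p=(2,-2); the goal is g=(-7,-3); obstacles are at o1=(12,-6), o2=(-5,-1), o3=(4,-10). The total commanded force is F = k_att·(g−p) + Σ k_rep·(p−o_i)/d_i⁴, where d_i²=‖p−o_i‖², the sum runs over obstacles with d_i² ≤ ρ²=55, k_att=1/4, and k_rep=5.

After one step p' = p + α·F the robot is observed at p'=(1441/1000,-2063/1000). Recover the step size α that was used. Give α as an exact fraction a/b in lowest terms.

F_att = 1/4·(g−p) = 1/4·(-9,-1) = (-2.2500,-0.2500)
o1: d²=116 > ρ²=55 → inactive
o2: d²=50 ≤ ρ²=55; F_rep = 5·(7,-1)/50² = (0.0140,-0.0020)
o3: d²=68 > ρ²=55 → inactive
F = F_att + ΣF_rep = (-2.2360,-0.2520)
Δp = p'−p = (-0.5590,-0.0630); α = Δx/Fx = (-559/1000) / (-559/250) = 1/4
check: Δy/Fy = (-63/1000) / (-63/250) = 1/4 ✓

α = 1/4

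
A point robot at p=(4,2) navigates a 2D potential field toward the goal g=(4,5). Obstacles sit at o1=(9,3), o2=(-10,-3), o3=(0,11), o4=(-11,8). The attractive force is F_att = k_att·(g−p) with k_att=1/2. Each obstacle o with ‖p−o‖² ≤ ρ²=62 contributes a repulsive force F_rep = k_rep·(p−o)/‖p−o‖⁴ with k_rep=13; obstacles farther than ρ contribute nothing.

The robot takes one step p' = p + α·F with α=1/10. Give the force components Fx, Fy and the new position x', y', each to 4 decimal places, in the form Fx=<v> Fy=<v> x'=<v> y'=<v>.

Fx=-0.0962 Fy=1.4808 x'=3.9904 y'=2.1481

F_att = 1/2·(g−p) = 1/2·(0,3) = (0.0000,1.5000)
o1: d²=26 ≤ ρ²=62; F_rep = 13·(-5,-1)/26² = (-0.0962,-0.0192)
o2: d²=221 > ρ²=62 → inactive
o3: d²=97 > ρ²=62 → inactive
o4: d²=261 > ρ²=62 → inactive
F = F_att + ΣF_rep = (-0.0962,1.4808)
p' = p + 1/10·F = (3.9904,2.1481)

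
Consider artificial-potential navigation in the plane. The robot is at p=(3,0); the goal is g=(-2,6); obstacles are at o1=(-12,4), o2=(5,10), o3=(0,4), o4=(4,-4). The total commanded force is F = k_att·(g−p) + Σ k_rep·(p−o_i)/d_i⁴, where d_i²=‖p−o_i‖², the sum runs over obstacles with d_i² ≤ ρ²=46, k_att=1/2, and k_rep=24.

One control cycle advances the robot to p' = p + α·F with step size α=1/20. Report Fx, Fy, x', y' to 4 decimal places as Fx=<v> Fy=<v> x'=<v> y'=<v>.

Fx=-2.4678 Fy=3.1786 x'=2.8766 y'=0.1589

F_att = 1/2·(g−p) = 1/2·(-5,6) = (-2.5000,3.0000)
o1: d²=241 > ρ²=46 → inactive
o2: d²=104 > ρ²=46 → inactive
o3: d²=25 ≤ ρ²=46; F_rep = 24·(3,-4)/25² = (0.1152,-0.1536)
o4: d²=17 ≤ ρ²=46; F_rep = 24·(-1,4)/17² = (-0.0830,0.3322)
F = F_att + ΣF_rep = (-2.4678,3.1786)
p' = p + 1/20·F = (2.8766,0.1589)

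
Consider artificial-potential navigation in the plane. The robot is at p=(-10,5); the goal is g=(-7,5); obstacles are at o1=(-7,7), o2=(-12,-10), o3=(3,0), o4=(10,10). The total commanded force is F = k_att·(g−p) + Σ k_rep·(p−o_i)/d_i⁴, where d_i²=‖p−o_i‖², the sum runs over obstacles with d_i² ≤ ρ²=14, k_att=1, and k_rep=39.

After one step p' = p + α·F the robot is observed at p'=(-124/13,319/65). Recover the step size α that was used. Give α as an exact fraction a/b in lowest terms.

F_att = 1·(g−p) = 1·(3,0) = (3.0000,0.0000)
o1: d²=13 ≤ ρ²=14; F_rep = 39·(-3,-2)/13² = (-0.6923,-0.4615)
o2: d²=229 > ρ²=14 → inactive
o3: d²=194 > ρ²=14 → inactive
o4: d²=425 > ρ²=14 → inactive
F = F_att + ΣF_rep = (2.3077,-0.4615)
Δp = p'−p = (0.4615,-0.0923); α = Δx/Fx = (6/13) / (30/13) = 1/5
check: Δy/Fy = (-6/65) / (-6/13) = 1/5 ✓

α = 1/5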